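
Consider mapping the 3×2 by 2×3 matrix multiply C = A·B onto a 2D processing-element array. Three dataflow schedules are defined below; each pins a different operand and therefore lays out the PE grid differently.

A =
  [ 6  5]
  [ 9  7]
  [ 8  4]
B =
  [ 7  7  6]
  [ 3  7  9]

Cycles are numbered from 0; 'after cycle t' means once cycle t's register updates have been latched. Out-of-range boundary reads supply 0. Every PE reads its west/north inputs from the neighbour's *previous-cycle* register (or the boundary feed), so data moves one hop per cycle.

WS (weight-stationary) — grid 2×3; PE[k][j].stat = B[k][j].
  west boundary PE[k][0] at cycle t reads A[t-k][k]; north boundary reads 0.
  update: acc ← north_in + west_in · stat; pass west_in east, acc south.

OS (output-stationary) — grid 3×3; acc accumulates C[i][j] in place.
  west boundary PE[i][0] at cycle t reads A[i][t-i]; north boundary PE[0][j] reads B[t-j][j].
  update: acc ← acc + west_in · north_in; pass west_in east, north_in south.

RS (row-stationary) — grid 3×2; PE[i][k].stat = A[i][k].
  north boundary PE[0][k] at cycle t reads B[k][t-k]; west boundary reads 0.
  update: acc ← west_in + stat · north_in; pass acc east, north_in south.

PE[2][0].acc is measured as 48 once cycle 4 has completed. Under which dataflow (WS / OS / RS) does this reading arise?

— WS: 2×3 array has no PE[2][0].
OS [3×3] PE[2][0] across cycles:
  [0] (2,0) acc=0 (h:0 v:0)
  [1] (2,0) acc=0 (h:0 v:0)
  [2] (2,0) acc=56 (h:8 v:7)
  [3] (2,0) acc=68 (h:4 v:3)
  [4] (2,0) acc=68 (h:0 v:0)
RS [3×2] PE[2][0] across cycles:
  [0] (2,0) acc=0 (h:0 v:0)
  [1] (2,0) acc=0 (h:0 v:0)
  [2] (2,0) acc=56 (h:56 v:7)
  [3] (2,0) acc=56 (h:56 v:7)
  [4] (2,0) acc=48 (h:48 v:6)

dataflow = RS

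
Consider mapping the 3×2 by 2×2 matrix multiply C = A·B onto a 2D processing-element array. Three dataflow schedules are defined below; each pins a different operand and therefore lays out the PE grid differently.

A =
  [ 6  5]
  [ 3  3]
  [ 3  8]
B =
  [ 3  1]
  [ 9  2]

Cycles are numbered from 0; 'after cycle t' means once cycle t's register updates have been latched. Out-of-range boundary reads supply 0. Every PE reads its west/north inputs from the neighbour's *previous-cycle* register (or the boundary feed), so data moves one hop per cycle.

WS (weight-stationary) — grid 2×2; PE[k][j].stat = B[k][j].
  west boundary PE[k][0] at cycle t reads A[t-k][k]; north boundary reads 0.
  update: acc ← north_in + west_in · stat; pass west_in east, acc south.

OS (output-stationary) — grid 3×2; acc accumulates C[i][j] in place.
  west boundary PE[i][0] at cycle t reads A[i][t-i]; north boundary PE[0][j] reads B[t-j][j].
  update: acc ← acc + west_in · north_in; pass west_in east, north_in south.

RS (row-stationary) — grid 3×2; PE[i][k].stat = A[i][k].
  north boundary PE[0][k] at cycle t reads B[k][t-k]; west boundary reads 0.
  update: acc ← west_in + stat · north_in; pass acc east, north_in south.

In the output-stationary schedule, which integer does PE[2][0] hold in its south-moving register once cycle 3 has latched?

OS (3×2). Following PE[2][0] plus its west/north inputs:
  @0  [1,0]  acc 0  |  →0  ↓0
  @0  [2,0]  acc 0  |  →0  ↓0
  @1  [1,0]  acc 9  |  →3  ↓3
  @1  [2,0]  acc 0  |  →0  ↓0
  @2  [1,0]  acc 36  |  →3  ↓9
  @2  [2,0]  acc 9  |  →3  ↓3
  @3  [1,0]  acc 36  |  →0  ↓0
  @3  [2,0]  acc 81  |  →8  ↓9

register = 9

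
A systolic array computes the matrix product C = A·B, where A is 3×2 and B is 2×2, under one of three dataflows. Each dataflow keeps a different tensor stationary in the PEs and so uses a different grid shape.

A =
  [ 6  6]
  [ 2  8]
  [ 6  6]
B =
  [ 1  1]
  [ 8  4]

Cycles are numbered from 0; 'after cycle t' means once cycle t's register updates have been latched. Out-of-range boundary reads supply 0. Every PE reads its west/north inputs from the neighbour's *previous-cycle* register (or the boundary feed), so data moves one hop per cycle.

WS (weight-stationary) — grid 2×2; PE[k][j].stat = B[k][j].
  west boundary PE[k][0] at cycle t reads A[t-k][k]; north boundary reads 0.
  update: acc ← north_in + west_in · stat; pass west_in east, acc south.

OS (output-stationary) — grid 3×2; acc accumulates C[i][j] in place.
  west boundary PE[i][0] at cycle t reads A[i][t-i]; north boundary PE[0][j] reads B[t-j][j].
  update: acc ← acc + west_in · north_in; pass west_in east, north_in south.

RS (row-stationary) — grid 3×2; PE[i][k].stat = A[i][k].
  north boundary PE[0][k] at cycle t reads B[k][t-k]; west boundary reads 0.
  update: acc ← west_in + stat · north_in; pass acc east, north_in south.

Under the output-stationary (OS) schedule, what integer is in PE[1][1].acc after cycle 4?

PE[1][1].acc = 34

OS on a 3×2 grid — tracing PE[1][1] and its feeders:
  [0] (0,1) acc=0 (h:0 v:0)
  [0] (1,0) acc=0 (h:0 v:0)
  [0] (1,1) acc=0 (h:0 v:0)
  [1] (0,1) acc=6 (h:6 v:1)
  [1] (1,0) acc=2 (h:2 v:1)
  [1] (1,1) acc=0 (h:0 v:0)
  [2] (0,1) acc=30 (h:6 v:4)
  [2] (1,0) acc=66 (h:8 v:8)
  [2] (1,1) acc=2 (h:2 v:1)
  [3] (0,1) acc=30 (h:0 v:0)
  [3] (1,0) acc=66 (h:0 v:0)
  [3] (1,1) acc=34 (h:8 v:4)
  [4] (0,1) acc=30 (h:0 v:0)
  [4] (1,0) acc=66 (h:0 v:0)
  [4] (1,1) acc=34 (h:0 v:0)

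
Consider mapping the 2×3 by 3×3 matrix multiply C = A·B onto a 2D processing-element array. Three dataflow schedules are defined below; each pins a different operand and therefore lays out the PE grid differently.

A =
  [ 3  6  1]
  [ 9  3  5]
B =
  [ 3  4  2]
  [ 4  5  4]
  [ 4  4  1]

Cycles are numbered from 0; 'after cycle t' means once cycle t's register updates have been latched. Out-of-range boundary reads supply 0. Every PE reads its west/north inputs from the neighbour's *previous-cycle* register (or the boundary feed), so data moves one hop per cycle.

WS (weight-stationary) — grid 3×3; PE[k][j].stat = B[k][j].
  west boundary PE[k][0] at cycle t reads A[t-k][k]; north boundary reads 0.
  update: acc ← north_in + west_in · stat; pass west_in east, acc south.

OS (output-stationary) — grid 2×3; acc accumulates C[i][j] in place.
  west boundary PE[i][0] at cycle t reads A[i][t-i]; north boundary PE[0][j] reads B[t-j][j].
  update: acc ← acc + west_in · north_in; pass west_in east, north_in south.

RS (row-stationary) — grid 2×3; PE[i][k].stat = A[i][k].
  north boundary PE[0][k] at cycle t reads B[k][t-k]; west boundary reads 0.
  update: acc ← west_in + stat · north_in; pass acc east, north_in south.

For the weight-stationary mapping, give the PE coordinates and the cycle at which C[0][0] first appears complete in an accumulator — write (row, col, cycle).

(row, col, cycle) = (2, 0, 2)

WS — PE[2][0] is where C[0][0] collects:
  after 0 — PE[2][0] acc=0, pass-E 0, pass-S 0
  after 1 — PE[2][0] acc=0, pass-E 0, pass-S 0
  after 2 — PE[2][0] acc=37, pass-E 1, pass-S 37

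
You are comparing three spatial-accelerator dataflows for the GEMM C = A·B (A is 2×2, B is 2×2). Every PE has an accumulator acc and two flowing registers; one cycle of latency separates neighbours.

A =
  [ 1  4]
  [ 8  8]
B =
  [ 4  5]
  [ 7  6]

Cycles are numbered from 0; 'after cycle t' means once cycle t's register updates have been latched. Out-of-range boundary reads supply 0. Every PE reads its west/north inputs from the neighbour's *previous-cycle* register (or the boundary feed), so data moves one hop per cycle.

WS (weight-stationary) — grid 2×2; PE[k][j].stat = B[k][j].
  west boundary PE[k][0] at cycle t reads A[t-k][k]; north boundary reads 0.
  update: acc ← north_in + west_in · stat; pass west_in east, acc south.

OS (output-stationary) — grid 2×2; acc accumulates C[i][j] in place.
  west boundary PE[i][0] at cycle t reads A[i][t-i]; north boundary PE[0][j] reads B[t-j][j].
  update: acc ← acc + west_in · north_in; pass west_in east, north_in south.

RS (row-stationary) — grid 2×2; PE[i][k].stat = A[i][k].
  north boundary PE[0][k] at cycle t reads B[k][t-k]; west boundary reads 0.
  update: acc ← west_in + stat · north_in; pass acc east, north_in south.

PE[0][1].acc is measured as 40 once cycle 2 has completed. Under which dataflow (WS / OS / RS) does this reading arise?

WS [2×2] PE[0][1] across cycles:
  c0 r0c1: 0 / 0 / 0
  c1 r0c1: 5 / 1 / 5
  c2 r0c1: 40 / 8 / 40
OS [2×2] PE[0][1] across cycles:
  c0 r0c1: 0 / 0 / 0
  c1 r0c1: 5 / 1 / 5
  c2 r0c1: 29 / 4 / 6
RS [2×2] PE[0][1] across cycles:
  c0 r0c1: 0 / 0 / 0
  c1 r0c1: 32 / 32 / 7
  c2 r0c1: 29 / 29 / 6

dataflow = WS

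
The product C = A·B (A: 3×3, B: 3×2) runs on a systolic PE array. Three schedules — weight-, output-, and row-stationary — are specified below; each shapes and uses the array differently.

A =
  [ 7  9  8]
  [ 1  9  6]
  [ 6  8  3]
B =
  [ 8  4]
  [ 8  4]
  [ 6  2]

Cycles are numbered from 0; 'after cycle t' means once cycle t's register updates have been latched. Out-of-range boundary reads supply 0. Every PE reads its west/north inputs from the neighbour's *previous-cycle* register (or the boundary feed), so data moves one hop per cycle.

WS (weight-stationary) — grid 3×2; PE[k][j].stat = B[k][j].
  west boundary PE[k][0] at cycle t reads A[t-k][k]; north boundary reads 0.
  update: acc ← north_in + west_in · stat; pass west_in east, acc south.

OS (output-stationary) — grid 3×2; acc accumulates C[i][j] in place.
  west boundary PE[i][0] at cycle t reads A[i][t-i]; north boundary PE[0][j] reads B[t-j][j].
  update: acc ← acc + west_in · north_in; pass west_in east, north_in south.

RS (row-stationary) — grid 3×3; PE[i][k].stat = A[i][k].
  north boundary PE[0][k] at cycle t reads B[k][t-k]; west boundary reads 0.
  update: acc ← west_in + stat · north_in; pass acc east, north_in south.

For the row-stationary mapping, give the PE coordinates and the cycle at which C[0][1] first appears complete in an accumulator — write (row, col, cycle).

(row, col, cycle) = (0, 2, 3)

Under RS, C[0][1] lands at PE[0][2]:
  0: (0,2).acc=0  regs=<0,0>
  1: (0,2).acc=0  regs=<0,0>
  2: (0,2).acc=176  regs=<176,6>
  3: (0,2).acc=80  regs=<80,2>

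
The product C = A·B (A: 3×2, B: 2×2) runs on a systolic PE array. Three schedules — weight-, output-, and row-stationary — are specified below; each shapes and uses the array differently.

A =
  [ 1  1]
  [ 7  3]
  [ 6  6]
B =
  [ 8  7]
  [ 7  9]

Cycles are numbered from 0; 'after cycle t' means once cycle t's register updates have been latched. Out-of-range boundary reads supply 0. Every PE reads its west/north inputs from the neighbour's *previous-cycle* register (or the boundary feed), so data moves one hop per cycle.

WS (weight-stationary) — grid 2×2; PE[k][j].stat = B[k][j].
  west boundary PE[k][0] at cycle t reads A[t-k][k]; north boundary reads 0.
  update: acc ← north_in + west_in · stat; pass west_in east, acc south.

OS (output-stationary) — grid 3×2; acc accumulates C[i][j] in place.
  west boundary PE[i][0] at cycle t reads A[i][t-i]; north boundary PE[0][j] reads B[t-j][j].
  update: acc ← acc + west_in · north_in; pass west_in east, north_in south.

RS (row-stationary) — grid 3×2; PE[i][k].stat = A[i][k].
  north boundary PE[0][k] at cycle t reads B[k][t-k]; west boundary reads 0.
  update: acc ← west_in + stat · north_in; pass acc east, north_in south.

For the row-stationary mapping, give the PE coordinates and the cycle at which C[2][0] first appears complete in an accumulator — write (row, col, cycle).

Under RS, C[2][0] lands at PE[2][1]:
  @0  [2,1]  acc 0  |  →0  ↓0
  @1  [2,1]  acc 0  |  →0  ↓0
  @2  [2,1]  acc 0  |  →0  ↓0
  @3  [2,1]  acc 90  |  →90  ↓7

(row, col, cycle) = (2, 1, 3)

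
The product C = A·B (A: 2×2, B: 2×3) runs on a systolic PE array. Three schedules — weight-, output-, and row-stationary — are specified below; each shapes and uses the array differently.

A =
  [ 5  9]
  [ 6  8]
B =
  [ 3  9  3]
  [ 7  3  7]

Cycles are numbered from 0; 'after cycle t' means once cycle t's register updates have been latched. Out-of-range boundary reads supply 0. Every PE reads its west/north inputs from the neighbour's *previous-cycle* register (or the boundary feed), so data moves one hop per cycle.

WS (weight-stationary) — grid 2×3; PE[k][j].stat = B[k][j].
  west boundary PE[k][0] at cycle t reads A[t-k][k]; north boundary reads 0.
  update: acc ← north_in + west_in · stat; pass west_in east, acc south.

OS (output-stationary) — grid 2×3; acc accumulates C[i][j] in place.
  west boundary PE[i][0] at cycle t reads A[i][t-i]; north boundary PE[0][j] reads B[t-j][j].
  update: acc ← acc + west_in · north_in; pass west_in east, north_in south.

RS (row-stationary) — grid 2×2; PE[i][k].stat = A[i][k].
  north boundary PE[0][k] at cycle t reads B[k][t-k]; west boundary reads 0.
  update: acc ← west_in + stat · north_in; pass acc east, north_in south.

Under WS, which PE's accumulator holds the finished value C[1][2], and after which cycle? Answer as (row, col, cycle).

(row, col, cycle) = (1, 2, 4)

WS: C[1][2] accumulates in PE[1][2]:
  t=0 PE[1][2]: acc=0 h=0 v=0
  t=1 PE[1][2]: acc=0 h=0 v=0
  t=2 PE[1][2]: acc=0 h=0 v=0
  t=3 PE[1][2]: acc=78 h=9 v=78
  t=4 PE[1][2]: acc=74 h=8 v=74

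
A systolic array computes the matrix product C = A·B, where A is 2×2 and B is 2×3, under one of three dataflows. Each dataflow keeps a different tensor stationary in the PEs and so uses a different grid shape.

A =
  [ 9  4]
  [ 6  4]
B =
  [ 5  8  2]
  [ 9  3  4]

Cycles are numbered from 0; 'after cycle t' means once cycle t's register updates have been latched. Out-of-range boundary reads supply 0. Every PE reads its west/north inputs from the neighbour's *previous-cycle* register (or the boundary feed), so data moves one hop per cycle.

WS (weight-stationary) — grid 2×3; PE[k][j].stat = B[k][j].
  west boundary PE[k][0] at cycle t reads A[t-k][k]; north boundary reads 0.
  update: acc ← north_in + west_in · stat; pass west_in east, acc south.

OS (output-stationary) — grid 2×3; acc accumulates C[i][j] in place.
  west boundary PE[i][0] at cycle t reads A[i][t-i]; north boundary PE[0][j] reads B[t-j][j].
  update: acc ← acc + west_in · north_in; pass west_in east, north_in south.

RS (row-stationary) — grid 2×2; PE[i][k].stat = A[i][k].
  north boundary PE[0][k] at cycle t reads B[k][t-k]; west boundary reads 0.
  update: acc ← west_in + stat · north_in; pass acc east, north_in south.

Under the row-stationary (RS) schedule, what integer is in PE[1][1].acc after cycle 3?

PE[1][1].acc = 60

RS (2×2). Following PE[1][1] plus its west/north inputs:
  c0 r0c1: 0 / 0 / 0
  c0 r1c0: 0 / 0 / 0
  c0 r1c1: 0 / 0 / 0
  c1 r0c1: 81 / 81 / 9
  c1 r1c0: 30 / 30 / 5
  c1 r1c1: 0 / 0 / 0
  c2 r0c1: 84 / 84 / 3
  c2 r1c0: 48 / 48 / 8
  c2 r1c1: 66 / 66 / 9
  c3 r0c1: 34 / 34 / 4
  c3 r1c0: 12 / 12 / 2
  c3 r1c1: 60 / 60 / 3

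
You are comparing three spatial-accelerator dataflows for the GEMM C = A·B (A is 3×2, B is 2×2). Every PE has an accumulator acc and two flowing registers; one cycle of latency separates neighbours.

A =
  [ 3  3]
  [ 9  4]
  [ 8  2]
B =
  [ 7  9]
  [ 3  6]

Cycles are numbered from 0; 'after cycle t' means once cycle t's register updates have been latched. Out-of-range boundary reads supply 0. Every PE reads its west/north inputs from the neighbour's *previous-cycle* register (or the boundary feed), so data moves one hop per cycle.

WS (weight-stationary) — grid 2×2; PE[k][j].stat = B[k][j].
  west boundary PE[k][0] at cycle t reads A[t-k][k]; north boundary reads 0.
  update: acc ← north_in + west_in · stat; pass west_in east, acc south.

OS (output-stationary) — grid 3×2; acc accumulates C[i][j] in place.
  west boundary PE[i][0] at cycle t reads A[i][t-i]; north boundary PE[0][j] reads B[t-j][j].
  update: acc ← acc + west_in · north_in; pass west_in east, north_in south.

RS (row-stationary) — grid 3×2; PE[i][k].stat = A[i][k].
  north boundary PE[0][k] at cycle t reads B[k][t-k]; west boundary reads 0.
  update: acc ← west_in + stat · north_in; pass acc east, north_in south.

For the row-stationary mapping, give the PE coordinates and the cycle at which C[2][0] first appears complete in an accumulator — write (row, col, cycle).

RS — PE[2][1] is where C[2][0] collects:
  @0  [2,1]  acc 0  |  →0  ↓0
  @1  [2,1]  acc 0  |  →0  ↓0
  @2  [2,1]  acc 0  |  →0  ↓0
  @3  [2,1]  acc 62  |  →62  ↓3

(row, col, cycle) = (2, 1, 3)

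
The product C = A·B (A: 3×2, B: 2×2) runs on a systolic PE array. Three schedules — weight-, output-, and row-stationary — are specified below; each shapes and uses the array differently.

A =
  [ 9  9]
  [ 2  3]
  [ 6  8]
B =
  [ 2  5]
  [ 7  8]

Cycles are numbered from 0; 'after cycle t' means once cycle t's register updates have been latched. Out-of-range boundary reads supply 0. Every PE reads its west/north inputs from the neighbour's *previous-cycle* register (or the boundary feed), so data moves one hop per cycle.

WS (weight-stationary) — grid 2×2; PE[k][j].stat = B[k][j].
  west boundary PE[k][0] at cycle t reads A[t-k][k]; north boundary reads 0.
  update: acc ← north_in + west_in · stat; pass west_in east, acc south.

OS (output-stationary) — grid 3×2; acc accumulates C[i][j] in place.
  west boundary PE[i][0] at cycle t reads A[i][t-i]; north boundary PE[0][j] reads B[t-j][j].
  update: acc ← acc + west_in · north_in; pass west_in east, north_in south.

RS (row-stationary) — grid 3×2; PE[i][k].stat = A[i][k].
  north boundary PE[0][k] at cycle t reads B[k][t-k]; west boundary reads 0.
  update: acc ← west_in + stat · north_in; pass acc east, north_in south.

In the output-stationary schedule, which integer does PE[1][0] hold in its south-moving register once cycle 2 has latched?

register = 7

OS (3×2). Following PE[1][0] plus its west/north inputs:
  t=0 PE[0][0]: acc=18 h=9 v=2
  t=0 PE[1][0]: acc=0 h=0 v=0
  t=1 PE[0][0]: acc=81 h=9 v=7
  t=1 PE[1][0]: acc=4 h=2 v=2
  t=2 PE[0][0]: acc=81 h=0 v=0
  t=2 PE[1][0]: acc=25 h=3 v=7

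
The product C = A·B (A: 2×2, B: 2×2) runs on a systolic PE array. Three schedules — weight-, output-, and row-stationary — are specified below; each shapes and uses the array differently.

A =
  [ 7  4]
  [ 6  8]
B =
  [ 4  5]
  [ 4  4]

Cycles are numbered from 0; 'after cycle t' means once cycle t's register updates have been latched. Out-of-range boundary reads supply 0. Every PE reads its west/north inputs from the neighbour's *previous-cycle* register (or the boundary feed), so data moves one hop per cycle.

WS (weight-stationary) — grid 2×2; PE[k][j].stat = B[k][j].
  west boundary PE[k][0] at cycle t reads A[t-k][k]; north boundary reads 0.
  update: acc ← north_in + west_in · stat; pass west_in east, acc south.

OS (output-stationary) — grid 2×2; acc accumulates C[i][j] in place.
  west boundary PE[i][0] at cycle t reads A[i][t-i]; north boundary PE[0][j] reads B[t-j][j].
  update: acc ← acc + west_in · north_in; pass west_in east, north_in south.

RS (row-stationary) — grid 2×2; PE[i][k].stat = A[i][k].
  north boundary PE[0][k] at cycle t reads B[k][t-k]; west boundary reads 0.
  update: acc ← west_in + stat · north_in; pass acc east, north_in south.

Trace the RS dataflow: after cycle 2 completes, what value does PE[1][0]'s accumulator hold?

PE[1][0].acc = 30

Tracing RS — 2×2 array, target PE[1][0]:
  step 0 · PE0,0: acc=28; fwd→28 fwd↓4
  step 0 · PE1,0: acc=0; fwd→0 fwd↓0
  step 1 · PE0,0: acc=35; fwd→35 fwd↓5
  step 1 · PE1,0: acc=24; fwd→24 fwd↓4
  step 2 · PE0,0: acc=0; fwd→0 fwd↓0
  step 2 · PE1,0: acc=30; fwd→30 fwd↓5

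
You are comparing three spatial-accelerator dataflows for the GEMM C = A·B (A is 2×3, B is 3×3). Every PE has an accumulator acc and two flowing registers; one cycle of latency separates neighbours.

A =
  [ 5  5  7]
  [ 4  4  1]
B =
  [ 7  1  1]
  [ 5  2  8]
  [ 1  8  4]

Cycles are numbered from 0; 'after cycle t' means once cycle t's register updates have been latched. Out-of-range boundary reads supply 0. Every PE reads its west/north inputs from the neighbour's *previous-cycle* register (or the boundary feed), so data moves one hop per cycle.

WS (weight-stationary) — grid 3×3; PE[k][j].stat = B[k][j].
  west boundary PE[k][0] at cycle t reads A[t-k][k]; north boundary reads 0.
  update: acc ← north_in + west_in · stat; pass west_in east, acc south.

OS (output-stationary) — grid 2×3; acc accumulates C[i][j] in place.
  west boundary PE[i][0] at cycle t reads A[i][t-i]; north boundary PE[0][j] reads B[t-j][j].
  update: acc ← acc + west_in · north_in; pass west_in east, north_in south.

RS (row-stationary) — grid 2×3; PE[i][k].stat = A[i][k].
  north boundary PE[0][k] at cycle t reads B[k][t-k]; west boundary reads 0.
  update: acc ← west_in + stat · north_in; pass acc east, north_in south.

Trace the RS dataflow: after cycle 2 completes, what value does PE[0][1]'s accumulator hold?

PE[0][1].acc = 15

RS on a 2×3 grid — tracing PE[0][1] and its feeders:
  after 0 — PE[0][0] acc=35, pass-E 35, pass-S 7
  after 0 — PE[0][1] acc=0, pass-E 0, pass-S 0
  after 1 — PE[0][0] acc=5, pass-E 5, pass-S 1
  after 1 — PE[0][1] acc=60, pass-E 60, pass-S 5
  after 2 — PE[0][0] acc=5, pass-E 5, pass-S 1
  after 2 — PE[0][1] acc=15, pass-E 15, pass-S 2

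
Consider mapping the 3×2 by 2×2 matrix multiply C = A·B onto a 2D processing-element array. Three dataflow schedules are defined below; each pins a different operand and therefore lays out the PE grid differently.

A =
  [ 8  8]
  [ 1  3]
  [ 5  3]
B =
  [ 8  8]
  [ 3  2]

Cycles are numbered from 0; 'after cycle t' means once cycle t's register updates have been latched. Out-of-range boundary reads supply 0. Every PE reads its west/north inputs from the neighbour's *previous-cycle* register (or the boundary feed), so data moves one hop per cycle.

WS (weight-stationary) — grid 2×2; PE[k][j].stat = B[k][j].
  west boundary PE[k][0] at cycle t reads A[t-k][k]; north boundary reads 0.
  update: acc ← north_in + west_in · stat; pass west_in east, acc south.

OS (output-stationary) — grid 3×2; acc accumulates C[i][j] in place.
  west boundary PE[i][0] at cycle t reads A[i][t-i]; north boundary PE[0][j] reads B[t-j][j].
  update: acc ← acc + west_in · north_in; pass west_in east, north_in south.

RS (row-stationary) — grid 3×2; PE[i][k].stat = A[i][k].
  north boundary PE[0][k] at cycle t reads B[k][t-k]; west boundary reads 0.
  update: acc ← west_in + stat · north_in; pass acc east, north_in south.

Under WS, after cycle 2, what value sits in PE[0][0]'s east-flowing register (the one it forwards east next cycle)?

WS 2×2: PE[0][0] cycle-by-cycle (with neighbour feeds):
  [0] (0,0) acc=64 (h:8 v:64)
  [1] (0,0) acc=8 (h:1 v:8)
  [2] (0,0) acc=40 (h:5 v:40)

register = 5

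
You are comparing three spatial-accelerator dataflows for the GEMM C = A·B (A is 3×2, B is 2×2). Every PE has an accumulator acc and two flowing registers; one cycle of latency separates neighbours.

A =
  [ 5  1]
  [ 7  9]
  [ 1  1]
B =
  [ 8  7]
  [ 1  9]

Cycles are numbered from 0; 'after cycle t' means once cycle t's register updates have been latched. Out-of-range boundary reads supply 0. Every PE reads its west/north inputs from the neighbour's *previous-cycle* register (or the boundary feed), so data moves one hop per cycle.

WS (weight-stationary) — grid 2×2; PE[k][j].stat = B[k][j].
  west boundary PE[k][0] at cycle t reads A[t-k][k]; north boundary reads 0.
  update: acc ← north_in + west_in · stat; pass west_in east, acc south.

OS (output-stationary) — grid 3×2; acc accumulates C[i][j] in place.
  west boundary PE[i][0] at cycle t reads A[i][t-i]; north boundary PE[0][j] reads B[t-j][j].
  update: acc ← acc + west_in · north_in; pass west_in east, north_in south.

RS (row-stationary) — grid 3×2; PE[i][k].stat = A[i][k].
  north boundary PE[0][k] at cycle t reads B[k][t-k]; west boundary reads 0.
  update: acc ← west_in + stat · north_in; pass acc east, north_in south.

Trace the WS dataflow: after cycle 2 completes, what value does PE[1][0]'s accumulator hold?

WS on a 2×2 grid — tracing PE[1][0] and its feeders:
  after 0 — PE[0][0] acc=40, pass-E 5, pass-S 40
  after 0 — PE[1][0] acc=0, pass-E 0, pass-S 0
  after 1 — PE[0][0] acc=56, pass-E 7, pass-S 56
  after 1 — PE[1][0] acc=41, pass-E 1, pass-S 41
  after 2 — PE[0][0] acc=8, pass-E 1, pass-S 8
  after 2 — PE[1][0] acc=65, pass-E 9, pass-S 65

PE[1][0].acc = 65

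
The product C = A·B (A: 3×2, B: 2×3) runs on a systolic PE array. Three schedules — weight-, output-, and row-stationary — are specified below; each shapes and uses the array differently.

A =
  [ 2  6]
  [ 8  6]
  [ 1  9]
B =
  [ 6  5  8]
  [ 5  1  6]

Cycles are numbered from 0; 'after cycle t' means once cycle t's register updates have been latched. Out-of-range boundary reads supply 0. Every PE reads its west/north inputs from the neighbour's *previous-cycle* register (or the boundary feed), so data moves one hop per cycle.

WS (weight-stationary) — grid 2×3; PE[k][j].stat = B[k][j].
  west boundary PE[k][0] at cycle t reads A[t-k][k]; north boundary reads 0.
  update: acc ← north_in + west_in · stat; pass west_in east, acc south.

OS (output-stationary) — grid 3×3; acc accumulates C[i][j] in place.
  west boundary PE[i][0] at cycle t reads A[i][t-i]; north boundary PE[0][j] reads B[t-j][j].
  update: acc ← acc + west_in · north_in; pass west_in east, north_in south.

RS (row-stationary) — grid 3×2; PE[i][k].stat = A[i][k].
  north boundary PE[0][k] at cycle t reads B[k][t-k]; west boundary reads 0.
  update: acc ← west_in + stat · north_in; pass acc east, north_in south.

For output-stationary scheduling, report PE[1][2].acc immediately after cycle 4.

PE[1][2].acc = 100

OS on a 3×3 grid — tracing PE[1][2] and its feeders:
  cycle 0: PE[0][2] → acc 0, east 0, south 0
  cycle 0: PE[1][1] → acc 0, east 0, south 0
  cycle 0: PE[1][2] → acc 0, east 0, south 0
  cycle 1: PE[0][2] → acc 0, east 0, south 0
  cycle 1: PE[1][1] → acc 0, east 0, south 0
  cycle 1: PE[1][2] → acc 0, east 0, south 0
  cycle 2: PE[0][2] → acc 16, east 2, south 8
  cycle 2: PE[1][1] → acc 40, east 8, south 5
  cycle 2: PE[1][2] → acc 0, east 0, south 0
  cycle 3: PE[0][2] → acc 52, east 6, south 6
  cycle 3: PE[1][1] → acc 46, east 6, south 1
  cycle 3: PE[1][2] → acc 64, east 8, south 8
  cycle 4: PE[0][2] → acc 52, east 0, south 0
  cycle 4: PE[1][1] → acc 46, east 0, south 0
  cycle 4: PE[1][2] → acc 100, east 6, south 6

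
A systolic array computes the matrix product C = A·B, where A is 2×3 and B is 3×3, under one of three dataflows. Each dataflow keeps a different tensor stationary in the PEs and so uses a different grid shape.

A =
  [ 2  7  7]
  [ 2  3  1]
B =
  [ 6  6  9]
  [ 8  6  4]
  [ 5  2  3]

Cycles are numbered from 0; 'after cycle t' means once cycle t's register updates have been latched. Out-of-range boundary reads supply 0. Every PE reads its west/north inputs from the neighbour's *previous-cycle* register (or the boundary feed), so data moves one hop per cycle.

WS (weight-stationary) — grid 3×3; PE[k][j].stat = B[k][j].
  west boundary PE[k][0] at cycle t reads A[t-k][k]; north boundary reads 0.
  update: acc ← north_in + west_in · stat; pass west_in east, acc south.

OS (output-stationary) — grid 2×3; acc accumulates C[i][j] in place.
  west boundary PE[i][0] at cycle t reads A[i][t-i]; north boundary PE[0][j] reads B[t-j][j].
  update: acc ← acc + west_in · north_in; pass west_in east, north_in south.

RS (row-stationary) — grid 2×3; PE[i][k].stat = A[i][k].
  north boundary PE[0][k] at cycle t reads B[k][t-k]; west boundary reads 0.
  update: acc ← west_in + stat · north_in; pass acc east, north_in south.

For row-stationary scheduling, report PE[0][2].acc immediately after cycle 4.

RS on a 2×3 grid — tracing PE[0][2] and its feeders:
  step 0 · PE0,1: acc=0; fwd→0 fwd↓0
  step 0 · PE0,2: acc=0; fwd→0 fwd↓0
  step 1 · PE0,1: acc=68; fwd→68 fwd↓8
  step 1 · PE0,2: acc=0; fwd→0 fwd↓0
  step 2 · PE0,1: acc=54; fwd→54 fwd↓6
  step 2 · PE0,2: acc=103; fwd→103 fwd↓5
  step 3 · PE0,1: acc=46; fwd→46 fwd↓4
  step 3 · PE0,2: acc=68; fwd→68 fwd↓2
  step 4 · PE0,1: acc=0; fwd→0 fwd↓0
  step 4 · PE0,2: acc=67; fwd→67 fwd↓3

PE[0][2].acc = 67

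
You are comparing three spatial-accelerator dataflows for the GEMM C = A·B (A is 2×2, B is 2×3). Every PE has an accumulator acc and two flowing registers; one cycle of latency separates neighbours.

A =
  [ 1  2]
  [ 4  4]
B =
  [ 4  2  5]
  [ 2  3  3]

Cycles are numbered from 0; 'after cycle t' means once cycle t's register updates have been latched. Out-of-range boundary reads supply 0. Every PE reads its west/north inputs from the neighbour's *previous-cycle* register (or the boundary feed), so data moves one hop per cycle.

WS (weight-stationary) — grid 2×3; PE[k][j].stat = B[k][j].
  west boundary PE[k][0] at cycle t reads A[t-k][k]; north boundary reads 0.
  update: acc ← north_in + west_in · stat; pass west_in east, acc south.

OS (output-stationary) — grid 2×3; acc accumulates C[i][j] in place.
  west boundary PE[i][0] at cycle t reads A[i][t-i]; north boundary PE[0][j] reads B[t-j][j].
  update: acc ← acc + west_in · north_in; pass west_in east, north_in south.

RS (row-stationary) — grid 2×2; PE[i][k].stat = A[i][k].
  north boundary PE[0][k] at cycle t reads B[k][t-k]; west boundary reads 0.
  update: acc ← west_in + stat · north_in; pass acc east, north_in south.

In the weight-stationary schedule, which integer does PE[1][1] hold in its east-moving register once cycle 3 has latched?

Tracing WS — 2×3 array, target PE[1][1]:
  cycle 0: PE[0][1] → acc 0, east 0, south 0
  cycle 0: PE[1][0] → acc 0, east 0, south 0
  cycle 0: PE[1][1] → acc 0, east 0, south 0
  cycle 1: PE[0][1] → acc 2, east 1, south 2
  cycle 1: PE[1][0] → acc 8, east 2, south 8
  cycle 1: PE[1][1] → acc 0, east 0, south 0
  cycle 2: PE[0][1] → acc 8, east 4, south 8
  cycle 2: PE[1][0] → acc 24, east 4, south 24
  cycle 2: PE[1][1] → acc 8, east 2, south 8
  cycle 3: PE[0][1] → acc 0, east 0, south 0
  cycle 3: PE[1][0] → acc 0, east 0, south 0
  cycle 3: PE[1][1] → acc 20, east 4, south 20

register = 4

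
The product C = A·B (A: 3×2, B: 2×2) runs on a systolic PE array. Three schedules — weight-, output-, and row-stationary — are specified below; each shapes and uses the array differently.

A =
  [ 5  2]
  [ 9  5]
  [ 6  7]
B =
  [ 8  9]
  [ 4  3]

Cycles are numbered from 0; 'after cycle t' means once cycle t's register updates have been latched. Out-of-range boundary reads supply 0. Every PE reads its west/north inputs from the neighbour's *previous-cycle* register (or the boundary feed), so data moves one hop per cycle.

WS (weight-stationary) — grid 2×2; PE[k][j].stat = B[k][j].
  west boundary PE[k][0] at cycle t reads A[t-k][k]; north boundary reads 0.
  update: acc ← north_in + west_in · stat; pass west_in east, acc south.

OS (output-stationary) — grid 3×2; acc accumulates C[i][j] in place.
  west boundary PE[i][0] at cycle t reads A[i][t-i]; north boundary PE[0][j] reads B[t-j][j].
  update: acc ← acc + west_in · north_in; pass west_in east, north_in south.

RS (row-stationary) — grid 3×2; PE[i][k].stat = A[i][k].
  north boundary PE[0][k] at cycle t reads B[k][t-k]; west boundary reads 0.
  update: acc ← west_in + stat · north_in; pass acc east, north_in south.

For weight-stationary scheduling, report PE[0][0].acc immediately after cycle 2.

WS (2×2). Following PE[0][0] plus its west/north inputs:
  c0 r0c0: 40 / 5 / 40
  c1 r0c0: 72 / 9 / 72
  c2 r0c0: 48 / 6 / 48

PE[0][0].acc = 48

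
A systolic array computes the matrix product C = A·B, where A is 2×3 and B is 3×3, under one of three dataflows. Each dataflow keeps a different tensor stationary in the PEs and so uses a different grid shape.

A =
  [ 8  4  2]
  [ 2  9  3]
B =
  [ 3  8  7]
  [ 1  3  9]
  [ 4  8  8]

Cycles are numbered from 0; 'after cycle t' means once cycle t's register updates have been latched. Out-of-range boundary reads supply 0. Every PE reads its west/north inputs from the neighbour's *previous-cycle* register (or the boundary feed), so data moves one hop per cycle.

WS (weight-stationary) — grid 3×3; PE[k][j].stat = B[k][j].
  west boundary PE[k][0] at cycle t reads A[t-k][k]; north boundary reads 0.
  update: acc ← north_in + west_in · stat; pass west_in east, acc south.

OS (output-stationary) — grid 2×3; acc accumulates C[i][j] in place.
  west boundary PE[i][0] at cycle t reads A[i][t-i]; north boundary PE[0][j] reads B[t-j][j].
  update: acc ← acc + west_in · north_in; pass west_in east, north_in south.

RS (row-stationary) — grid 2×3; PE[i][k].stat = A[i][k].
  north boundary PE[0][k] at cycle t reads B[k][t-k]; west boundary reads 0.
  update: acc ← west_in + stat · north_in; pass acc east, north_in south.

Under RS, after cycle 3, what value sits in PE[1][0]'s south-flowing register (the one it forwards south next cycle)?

Tracing RS — 2×3 array, target PE[1][0]:
  @0  [0,0]  acc 24  |  →24  ↓3
  @0  [1,0]  acc 0  |  →0  ↓0
  @1  [0,0]  acc 64  |  →64  ↓8
  @1  [1,0]  acc 6  |  →6  ↓3
  @2  [0,0]  acc 56  |  →56  ↓7
  @2  [1,0]  acc 16  |  →16  ↓8
  @3  [0,0]  acc 0  |  →0  ↓0
  @3  [1,0]  acc 14  |  →14  ↓7

register = 7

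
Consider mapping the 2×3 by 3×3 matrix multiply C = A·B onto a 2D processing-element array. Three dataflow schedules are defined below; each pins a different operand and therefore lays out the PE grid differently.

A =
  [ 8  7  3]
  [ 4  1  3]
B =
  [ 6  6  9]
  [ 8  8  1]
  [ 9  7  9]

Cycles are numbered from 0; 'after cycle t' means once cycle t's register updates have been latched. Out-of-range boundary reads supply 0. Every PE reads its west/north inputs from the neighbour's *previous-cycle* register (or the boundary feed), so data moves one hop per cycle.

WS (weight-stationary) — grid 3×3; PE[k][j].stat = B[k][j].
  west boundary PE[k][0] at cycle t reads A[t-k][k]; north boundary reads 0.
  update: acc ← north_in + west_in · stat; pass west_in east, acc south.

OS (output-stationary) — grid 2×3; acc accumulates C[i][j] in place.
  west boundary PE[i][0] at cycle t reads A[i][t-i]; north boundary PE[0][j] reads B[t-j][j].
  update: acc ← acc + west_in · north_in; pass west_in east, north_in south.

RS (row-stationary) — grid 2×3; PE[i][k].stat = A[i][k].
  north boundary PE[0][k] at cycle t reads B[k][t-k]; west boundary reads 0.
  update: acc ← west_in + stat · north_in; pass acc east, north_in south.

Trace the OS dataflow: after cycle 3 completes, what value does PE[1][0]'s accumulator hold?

Tracing OS — 2×3 array, target PE[1][0]:
  after 0 — PE[0][0] acc=48, pass-E 8, pass-S 6
  after 0 — PE[1][0] acc=0, pass-E 0, pass-S 0
  after 1 — PE[0][0] acc=104, pass-E 7, pass-S 8
  after 1 — PE[1][0] acc=24, pass-E 4, pass-S 6
  after 2 — PE[0][0] acc=131, pass-E 3, pass-S 9
  after 2 — PE[1][0] acc=32, pass-E 1, pass-S 8
  after 3 — PE[0][0] acc=131, pass-E 0, pass-S 0
  after 3 — PE[1][0] acc=59, pass-E 3, pass-S 9

PE[1][0].acc = 59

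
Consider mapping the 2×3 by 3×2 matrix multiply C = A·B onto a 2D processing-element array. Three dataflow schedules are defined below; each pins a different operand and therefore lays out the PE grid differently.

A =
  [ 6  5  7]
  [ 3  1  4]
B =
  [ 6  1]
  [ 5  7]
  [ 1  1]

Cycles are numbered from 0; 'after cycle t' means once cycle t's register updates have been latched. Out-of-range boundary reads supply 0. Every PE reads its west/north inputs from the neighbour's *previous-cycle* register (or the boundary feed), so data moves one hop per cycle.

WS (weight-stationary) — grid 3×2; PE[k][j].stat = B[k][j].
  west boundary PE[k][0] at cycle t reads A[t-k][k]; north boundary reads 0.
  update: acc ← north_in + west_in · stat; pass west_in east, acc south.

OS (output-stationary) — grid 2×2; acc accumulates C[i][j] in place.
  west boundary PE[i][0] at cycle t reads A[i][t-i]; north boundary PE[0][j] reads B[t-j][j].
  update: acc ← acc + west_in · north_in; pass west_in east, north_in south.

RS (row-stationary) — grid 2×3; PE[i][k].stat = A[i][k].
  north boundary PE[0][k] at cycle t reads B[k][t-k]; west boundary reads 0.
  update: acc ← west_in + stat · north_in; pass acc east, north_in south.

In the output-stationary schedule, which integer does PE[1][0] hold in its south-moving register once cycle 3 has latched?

OS (2×2). Following PE[1][0] plus its west/north inputs:
  t=0 PE[0][0]: acc=36 h=6 v=6
  t=0 PE[1][0]: acc=0 h=0 v=0
  t=1 PE[0][0]: acc=61 h=5 v=5
  t=1 PE[1][0]: acc=18 h=3 v=6
  t=2 PE[0][0]: acc=68 h=7 v=1
  t=2 PE[1][0]: acc=23 h=1 v=5
  t=3 PE[0][0]: acc=68 h=0 v=0
  t=3 PE[1][0]: acc=27 h=4 v=1

register = 1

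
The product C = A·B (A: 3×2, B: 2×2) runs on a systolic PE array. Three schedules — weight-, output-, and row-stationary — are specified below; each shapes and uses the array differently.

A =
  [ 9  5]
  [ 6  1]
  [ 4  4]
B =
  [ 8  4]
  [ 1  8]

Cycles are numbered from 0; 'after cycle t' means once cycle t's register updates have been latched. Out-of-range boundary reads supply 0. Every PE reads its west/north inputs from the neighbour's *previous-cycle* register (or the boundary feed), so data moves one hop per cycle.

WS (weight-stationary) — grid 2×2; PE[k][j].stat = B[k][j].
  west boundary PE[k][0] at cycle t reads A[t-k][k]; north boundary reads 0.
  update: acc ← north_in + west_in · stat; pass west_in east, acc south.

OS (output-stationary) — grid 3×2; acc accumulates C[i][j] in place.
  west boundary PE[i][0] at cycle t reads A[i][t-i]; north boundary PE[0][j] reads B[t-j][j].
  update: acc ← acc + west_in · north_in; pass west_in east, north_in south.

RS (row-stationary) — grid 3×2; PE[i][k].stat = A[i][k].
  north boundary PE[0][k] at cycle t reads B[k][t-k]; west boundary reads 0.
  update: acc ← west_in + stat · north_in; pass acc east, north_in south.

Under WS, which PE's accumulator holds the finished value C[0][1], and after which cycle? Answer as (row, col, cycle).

WS — PE[1][1] is where C[0][1] collects:
  t=0 PE[1][1]: acc=0 h=0 v=0
  t=1 PE[1][1]: acc=0 h=0 v=0
  t=2 PE[1][1]: acc=76 h=5 v=76

(row, col, cycle) = (1, 1, 2)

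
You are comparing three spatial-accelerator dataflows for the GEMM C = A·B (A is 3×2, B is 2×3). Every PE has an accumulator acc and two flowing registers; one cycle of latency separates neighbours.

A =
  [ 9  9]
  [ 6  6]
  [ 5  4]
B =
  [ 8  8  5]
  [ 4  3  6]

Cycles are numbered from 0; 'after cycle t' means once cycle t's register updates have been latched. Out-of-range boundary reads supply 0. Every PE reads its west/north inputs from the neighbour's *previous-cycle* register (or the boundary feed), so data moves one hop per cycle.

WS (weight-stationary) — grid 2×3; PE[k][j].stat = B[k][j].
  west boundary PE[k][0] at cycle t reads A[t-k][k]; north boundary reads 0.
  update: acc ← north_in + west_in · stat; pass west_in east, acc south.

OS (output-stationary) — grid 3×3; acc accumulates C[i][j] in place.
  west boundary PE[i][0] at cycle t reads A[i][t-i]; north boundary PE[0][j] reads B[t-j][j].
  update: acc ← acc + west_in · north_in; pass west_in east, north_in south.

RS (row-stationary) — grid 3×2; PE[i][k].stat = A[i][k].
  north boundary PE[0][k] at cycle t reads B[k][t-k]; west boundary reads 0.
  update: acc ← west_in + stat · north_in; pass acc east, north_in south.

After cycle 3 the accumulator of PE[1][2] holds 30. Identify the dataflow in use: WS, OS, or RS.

dataflow = OS

WS [2×3] PE[1][2] across cycles:
  t=0 PE[1][2]: acc=0 h=0 v=0
  t=1 PE[1][2]: acc=0 h=0 v=0
  t=2 PE[1][2]: acc=0 h=0 v=0
  t=3 PE[1][2]: acc=99 h=9 v=99
OS [3×3] PE[1][2] across cycles:
  t=0 PE[1][2]: acc=0 h=0 v=0
  t=1 PE[1][2]: acc=0 h=0 v=0
  t=2 PE[1][2]: acc=0 h=0 v=0
  t=3 PE[1][2]: acc=30 h=6 v=5
RS (3×2): PE[1][2] does not exist.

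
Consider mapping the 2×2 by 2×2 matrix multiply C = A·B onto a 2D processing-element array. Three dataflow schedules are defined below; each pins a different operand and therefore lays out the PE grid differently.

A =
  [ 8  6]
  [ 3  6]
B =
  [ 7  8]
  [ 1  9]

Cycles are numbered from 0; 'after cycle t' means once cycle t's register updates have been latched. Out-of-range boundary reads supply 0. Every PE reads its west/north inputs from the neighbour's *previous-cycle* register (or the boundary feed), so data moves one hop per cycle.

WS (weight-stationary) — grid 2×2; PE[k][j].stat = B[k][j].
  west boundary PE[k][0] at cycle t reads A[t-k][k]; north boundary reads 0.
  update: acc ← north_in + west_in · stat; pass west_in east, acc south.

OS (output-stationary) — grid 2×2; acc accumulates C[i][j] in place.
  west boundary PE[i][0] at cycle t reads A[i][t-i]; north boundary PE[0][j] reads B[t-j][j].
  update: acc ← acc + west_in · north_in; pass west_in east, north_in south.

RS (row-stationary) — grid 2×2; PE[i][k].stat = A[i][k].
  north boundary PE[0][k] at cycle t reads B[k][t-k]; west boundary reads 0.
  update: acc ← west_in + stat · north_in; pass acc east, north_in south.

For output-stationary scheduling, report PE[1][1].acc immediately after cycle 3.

PE[1][1].acc = 78

OS 2×2: PE[1][1] cycle-by-cycle (with neighbour feeds):
  t=0 PE[0][1]: acc=0 h=0 v=0
  t=0 PE[1][0]: acc=0 h=0 v=0
  t=0 PE[1][1]: acc=0 h=0 v=0
  t=1 PE[0][1]: acc=64 h=8 v=8
  t=1 PE[1][0]: acc=21 h=3 v=7
  t=1 PE[1][1]: acc=0 h=0 v=0
  t=2 PE[0][1]: acc=118 h=6 v=9
  t=2 PE[1][0]: acc=27 h=6 v=1
  t=2 PE[1][1]: acc=24 h=3 v=8
  t=3 PE[0][1]: acc=118 h=0 v=0
  t=3 PE[1][0]: acc=27 h=0 v=0
  t=3 PE[1][1]: acc=78 h=6 v=9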